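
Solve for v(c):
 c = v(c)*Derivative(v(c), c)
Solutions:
 v(c) = -sqrt(C1 + c^2)
 v(c) = sqrt(C1 + c^2)


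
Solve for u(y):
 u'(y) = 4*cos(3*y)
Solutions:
 u(y) = C1 + 4*sin(3*y)/3


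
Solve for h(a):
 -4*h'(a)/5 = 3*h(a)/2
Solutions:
 h(a) = C1*exp(-15*a/8)


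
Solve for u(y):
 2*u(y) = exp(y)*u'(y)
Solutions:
 u(y) = C1*exp(-2*exp(-y))


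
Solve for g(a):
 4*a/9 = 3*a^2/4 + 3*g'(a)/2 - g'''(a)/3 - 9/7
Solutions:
 g(a) = C1 + C2*exp(-3*sqrt(2)*a/2) + C3*exp(3*sqrt(2)*a/2) - a^3/6 + 4*a^2/27 + 40*a/63


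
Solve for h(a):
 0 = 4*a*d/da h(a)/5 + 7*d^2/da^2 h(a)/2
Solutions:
 h(a) = C1 + C2*erf(2*sqrt(35)*a/35)


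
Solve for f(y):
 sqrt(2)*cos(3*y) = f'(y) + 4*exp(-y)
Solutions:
 f(y) = C1 + sqrt(2)*sin(3*y)/3 + 4*exp(-y)


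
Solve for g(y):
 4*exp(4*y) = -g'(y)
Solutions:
 g(y) = C1 - exp(4*y)


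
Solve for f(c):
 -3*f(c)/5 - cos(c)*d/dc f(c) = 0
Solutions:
 f(c) = C1*(sin(c) - 1)^(3/10)/(sin(c) + 1)^(3/10)


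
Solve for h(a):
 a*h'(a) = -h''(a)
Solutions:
 h(a) = C1 + C2*erf(sqrt(2)*a/2)


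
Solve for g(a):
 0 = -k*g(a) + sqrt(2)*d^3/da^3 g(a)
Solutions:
 g(a) = C1*exp(2^(5/6)*a*k^(1/3)/2) + C2*exp(2^(5/6)*a*k^(1/3)*(-1 + sqrt(3)*I)/4) + C3*exp(-2^(5/6)*a*k^(1/3)*(1 + sqrt(3)*I)/4)


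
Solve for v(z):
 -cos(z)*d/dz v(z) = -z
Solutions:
 v(z) = C1 + Integral(z/cos(z), z)


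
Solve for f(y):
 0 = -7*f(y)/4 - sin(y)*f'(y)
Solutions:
 f(y) = C1*(cos(y) + 1)^(7/8)/(cos(y) - 1)^(7/8)


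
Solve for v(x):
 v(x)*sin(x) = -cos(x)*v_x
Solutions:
 v(x) = C1*cos(x)


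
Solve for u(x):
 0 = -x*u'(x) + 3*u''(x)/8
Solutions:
 u(x) = C1 + C2*erfi(2*sqrt(3)*x/3)


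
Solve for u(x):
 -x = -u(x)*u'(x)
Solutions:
 u(x) = -sqrt(C1 + x^2)
 u(x) = sqrt(C1 + x^2)


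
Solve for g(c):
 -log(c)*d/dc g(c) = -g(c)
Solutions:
 g(c) = C1*exp(li(c))


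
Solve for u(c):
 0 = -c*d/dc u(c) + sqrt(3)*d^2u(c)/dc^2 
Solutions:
 u(c) = C1 + C2*erfi(sqrt(2)*3^(3/4)*c/6)


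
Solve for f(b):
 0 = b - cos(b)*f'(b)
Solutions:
 f(b) = C1 + Integral(b/cos(b), b)


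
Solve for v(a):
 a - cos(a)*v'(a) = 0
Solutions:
 v(a) = C1 + Integral(a/cos(a), a)


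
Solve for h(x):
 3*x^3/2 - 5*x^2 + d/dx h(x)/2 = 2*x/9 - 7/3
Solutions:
 h(x) = C1 - 3*x^4/4 + 10*x^3/3 + 2*x^2/9 - 14*x/3


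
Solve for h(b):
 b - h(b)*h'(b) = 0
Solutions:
 h(b) = -sqrt(C1 + b^2)
 h(b) = sqrt(C1 + b^2)


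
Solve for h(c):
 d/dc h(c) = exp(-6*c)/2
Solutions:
 h(c) = C1 - exp(-6*c)/12


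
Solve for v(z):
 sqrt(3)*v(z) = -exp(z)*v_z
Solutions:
 v(z) = C1*exp(sqrt(3)*exp(-z))


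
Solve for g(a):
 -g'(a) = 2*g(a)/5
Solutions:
 g(a) = C1*exp(-2*a/5)


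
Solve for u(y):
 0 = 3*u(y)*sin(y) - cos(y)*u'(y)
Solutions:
 u(y) = C1/cos(y)^3


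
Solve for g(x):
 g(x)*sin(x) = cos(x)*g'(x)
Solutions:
 g(x) = C1/cos(x)


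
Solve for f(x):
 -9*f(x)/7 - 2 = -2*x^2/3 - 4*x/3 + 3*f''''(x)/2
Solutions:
 f(x) = 14*x^2/27 + 28*x/27 + (C1*sin(14^(3/4)*3^(1/4)*x/14) + C2*cos(14^(3/4)*3^(1/4)*x/14))*exp(-14^(3/4)*3^(1/4)*x/14) + (C3*sin(14^(3/4)*3^(1/4)*x/14) + C4*cos(14^(3/4)*3^(1/4)*x/14))*exp(14^(3/4)*3^(1/4)*x/14) - 14/9


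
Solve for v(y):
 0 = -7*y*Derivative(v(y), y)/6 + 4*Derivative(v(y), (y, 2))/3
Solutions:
 v(y) = C1 + C2*erfi(sqrt(7)*y/4)


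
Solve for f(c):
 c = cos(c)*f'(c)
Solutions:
 f(c) = C1 + Integral(c/cos(c), c)


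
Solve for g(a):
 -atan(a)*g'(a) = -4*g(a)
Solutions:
 g(a) = C1*exp(4*Integral(1/atan(a), a))


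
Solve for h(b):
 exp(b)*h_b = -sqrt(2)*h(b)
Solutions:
 h(b) = C1*exp(sqrt(2)*exp(-b))


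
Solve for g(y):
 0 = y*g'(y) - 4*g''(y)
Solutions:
 g(y) = C1 + C2*erfi(sqrt(2)*y/4)


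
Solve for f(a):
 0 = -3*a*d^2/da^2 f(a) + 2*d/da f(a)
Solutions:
 f(a) = C1 + C2*a^(5/3)


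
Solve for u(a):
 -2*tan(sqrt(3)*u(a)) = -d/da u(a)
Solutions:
 u(a) = sqrt(3)*(pi - asin(C1*exp(2*sqrt(3)*a)))/3
 u(a) = sqrt(3)*asin(C1*exp(2*sqrt(3)*a))/3


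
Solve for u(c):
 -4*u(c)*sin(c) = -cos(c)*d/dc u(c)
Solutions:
 u(c) = C1/cos(c)^4


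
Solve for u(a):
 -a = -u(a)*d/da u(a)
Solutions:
 u(a) = -sqrt(C1 + a^2)
 u(a) = sqrt(C1 + a^2)


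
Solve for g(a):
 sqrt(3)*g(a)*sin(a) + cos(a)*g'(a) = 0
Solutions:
 g(a) = C1*cos(a)^(sqrt(3))


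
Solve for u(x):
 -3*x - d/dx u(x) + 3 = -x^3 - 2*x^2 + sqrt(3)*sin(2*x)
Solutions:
 u(x) = C1 + x^4/4 + 2*x^3/3 - 3*x^2/2 + 3*x + sqrt(3)*cos(2*x)/2


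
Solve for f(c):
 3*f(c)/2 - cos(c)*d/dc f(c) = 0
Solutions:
 f(c) = C1*(sin(c) + 1)^(3/4)/(sin(c) - 1)^(3/4)


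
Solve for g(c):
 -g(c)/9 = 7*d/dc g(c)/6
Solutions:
 g(c) = C1*exp(-2*c/21)


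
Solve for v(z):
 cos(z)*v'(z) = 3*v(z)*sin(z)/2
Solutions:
 v(z) = C1/cos(z)^(3/2)


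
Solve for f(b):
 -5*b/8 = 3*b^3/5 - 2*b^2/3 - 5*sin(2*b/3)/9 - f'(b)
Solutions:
 f(b) = C1 + 3*b^4/20 - 2*b^3/9 + 5*b^2/16 + 5*cos(2*b/3)/6


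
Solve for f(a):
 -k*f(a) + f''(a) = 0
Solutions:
 f(a) = C1*exp(-a*sqrt(k)) + C2*exp(a*sqrt(k))


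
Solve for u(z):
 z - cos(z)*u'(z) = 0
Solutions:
 u(z) = C1 + Integral(z/cos(z), z)


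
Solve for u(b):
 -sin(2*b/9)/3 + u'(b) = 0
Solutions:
 u(b) = C1 - 3*cos(2*b/9)/2


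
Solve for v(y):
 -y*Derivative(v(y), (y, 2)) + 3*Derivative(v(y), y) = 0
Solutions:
 v(y) = C1 + C2*y^4


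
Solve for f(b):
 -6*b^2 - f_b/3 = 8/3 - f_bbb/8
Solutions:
 f(b) = C1 + C2*exp(-2*sqrt(6)*b/3) + C3*exp(2*sqrt(6)*b/3) - 6*b^3 - 43*b/2


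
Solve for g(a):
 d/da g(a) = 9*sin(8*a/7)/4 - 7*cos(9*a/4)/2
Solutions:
 g(a) = C1 - 14*sin(9*a/4)/9 - 63*cos(8*a/7)/32


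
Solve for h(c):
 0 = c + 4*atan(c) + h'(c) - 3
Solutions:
 h(c) = C1 - c^2/2 - 4*c*atan(c) + 3*c + 2*log(c^2 + 1)


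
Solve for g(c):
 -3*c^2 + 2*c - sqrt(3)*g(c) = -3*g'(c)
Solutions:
 g(c) = C1*exp(sqrt(3)*c/3) - sqrt(3)*c^2 - 6*c + 2*sqrt(3)*c/3 - 6*sqrt(3) + 2


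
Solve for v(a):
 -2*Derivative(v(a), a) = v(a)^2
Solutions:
 v(a) = 2/(C1 + a)


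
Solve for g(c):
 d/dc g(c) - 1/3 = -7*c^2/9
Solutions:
 g(c) = C1 - 7*c^3/27 + c/3


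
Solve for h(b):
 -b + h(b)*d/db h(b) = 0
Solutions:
 h(b) = -sqrt(C1 + b^2)
 h(b) = sqrt(C1 + b^2)


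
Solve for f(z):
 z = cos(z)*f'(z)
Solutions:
 f(z) = C1 + Integral(z/cos(z), z)


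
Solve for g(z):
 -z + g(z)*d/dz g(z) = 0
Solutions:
 g(z) = -sqrt(C1 + z^2)
 g(z) = sqrt(C1 + z^2)


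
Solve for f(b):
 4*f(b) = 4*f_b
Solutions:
 f(b) = C1*exp(b)


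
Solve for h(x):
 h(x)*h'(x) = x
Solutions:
 h(x) = -sqrt(C1 + x^2)
 h(x) = sqrt(C1 + x^2)


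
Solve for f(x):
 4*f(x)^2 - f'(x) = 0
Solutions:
 f(x) = -1/(C1 + 4*x)


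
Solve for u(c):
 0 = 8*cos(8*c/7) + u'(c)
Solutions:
 u(c) = C1 - 7*sin(8*c/7)


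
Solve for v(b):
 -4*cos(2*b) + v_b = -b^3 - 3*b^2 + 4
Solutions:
 v(b) = C1 - b^4/4 - b^3 + 4*b + 4*sin(b)*cos(b)


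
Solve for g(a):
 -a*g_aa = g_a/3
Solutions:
 g(a) = C1 + C2*a^(2/3)


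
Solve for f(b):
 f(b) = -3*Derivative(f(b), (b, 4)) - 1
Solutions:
 f(b) = (C1*sin(sqrt(2)*3^(3/4)*b/6) + C2*cos(sqrt(2)*3^(3/4)*b/6))*exp(-sqrt(2)*3^(3/4)*b/6) + (C3*sin(sqrt(2)*3^(3/4)*b/6) + C4*cos(sqrt(2)*3^(3/4)*b/6))*exp(sqrt(2)*3^(3/4)*b/6) - 1


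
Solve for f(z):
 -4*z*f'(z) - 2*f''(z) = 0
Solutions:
 f(z) = C1 + C2*erf(z)


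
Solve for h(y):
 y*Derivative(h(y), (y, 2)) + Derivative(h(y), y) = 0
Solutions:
 h(y) = C1 + C2*log(y)


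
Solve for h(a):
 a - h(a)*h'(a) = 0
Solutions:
 h(a) = -sqrt(C1 + a^2)
 h(a) = sqrt(C1 + a^2)


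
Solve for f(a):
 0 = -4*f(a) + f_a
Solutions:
 f(a) = C1*exp(4*a)


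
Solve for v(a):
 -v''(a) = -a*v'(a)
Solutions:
 v(a) = C1 + C2*erfi(sqrt(2)*a/2)


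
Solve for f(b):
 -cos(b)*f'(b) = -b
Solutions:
 f(b) = C1 + Integral(b/cos(b), b)


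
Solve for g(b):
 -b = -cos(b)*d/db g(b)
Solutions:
 g(b) = C1 + Integral(b/cos(b), b)


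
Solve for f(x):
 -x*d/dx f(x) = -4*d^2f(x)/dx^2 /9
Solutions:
 f(x) = C1 + C2*erfi(3*sqrt(2)*x/4)


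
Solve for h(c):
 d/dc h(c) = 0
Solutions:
 h(c) = C1


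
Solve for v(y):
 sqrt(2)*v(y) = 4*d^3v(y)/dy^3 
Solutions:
 v(y) = C3*exp(sqrt(2)*y/2) + (C1*sin(sqrt(6)*y/4) + C2*cos(sqrt(6)*y/4))*exp(-sqrt(2)*y/4)


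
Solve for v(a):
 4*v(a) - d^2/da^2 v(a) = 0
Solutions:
 v(a) = C1*exp(-2*a) + C2*exp(2*a)


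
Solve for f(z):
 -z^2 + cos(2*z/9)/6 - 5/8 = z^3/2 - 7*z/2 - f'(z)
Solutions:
 f(z) = C1 + z^4/8 + z^3/3 - 7*z^2/4 + 5*z/8 - 3*sin(2*z/9)/4


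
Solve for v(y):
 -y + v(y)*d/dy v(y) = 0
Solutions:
 v(y) = -sqrt(C1 + y^2)
 v(y) = sqrt(C1 + y^2)


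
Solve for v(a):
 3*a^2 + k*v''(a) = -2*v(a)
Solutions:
 v(a) = C1*exp(-sqrt(2)*a*sqrt(-1/k)) + C2*exp(sqrt(2)*a*sqrt(-1/k)) - 3*a^2/2 + 3*k/2


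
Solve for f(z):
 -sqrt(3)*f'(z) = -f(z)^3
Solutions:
 f(z) = -sqrt(6)*sqrt(-1/(C1 + sqrt(3)*z))/2
 f(z) = sqrt(6)*sqrt(-1/(C1 + sqrt(3)*z))/2


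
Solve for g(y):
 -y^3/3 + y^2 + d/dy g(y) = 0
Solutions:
 g(y) = C1 + y^4/12 - y^3/3


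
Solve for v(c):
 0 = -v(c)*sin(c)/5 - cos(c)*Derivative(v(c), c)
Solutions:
 v(c) = C1*cos(c)^(1/5)


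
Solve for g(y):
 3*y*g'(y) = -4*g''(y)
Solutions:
 g(y) = C1 + C2*erf(sqrt(6)*y/4)


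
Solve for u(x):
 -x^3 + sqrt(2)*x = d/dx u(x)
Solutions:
 u(x) = C1 - x^4/4 + sqrt(2)*x^2/2


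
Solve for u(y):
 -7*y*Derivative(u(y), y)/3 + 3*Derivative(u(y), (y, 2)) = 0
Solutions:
 u(y) = C1 + C2*erfi(sqrt(14)*y/6)


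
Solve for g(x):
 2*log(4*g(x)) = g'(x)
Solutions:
 -Integral(1/(log(_y) + 2*log(2)), (_y, g(x)))/2 = C1 - x


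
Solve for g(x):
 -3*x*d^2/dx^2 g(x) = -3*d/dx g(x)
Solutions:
 g(x) = C1 + C2*x^2


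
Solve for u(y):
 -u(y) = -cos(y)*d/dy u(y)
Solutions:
 u(y) = C1*sqrt(sin(y) + 1)/sqrt(sin(y) - 1)


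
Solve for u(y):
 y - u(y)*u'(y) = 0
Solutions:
 u(y) = -sqrt(C1 + y^2)
 u(y) = sqrt(C1 + y^2)


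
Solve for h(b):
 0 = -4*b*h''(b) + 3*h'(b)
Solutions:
 h(b) = C1 + C2*b^(7/4)


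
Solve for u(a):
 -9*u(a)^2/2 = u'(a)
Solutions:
 u(a) = 2/(C1 + 9*a)


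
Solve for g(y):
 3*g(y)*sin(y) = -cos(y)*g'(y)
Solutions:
 g(y) = C1*cos(y)^3


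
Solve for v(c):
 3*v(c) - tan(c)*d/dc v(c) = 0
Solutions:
 v(c) = C1*sin(c)^3


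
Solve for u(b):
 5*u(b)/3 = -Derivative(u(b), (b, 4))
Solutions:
 u(b) = (C1*sin(sqrt(2)*3^(3/4)*5^(1/4)*b/6) + C2*cos(sqrt(2)*3^(3/4)*5^(1/4)*b/6))*exp(-sqrt(2)*3^(3/4)*5^(1/4)*b/6) + (C3*sin(sqrt(2)*3^(3/4)*5^(1/4)*b/6) + C4*cos(sqrt(2)*3^(3/4)*5^(1/4)*b/6))*exp(sqrt(2)*3^(3/4)*5^(1/4)*b/6)


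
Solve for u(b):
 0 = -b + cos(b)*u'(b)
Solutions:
 u(b) = C1 + Integral(b/cos(b), b)


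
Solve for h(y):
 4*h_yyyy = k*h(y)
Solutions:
 h(y) = C1*exp(-sqrt(2)*k^(1/4)*y/2) + C2*exp(sqrt(2)*k^(1/4)*y/2) + C3*exp(-sqrt(2)*I*k^(1/4)*y/2) + C4*exp(sqrt(2)*I*k^(1/4)*y/2)


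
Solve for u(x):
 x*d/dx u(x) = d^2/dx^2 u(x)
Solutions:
 u(x) = C1 + C2*erfi(sqrt(2)*x/2)


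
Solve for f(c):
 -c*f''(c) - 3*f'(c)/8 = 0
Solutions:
 f(c) = C1 + C2*c^(5/8)


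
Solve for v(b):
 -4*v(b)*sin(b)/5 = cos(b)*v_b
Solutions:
 v(b) = C1*cos(b)^(4/5)


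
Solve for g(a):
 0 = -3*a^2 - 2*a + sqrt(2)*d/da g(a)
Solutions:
 g(a) = C1 + sqrt(2)*a^3/2 + sqrt(2)*a^2/2


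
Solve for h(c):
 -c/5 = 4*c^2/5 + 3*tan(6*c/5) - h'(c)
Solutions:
 h(c) = C1 + 4*c^3/15 + c^2/10 - 5*log(cos(6*c/5))/2


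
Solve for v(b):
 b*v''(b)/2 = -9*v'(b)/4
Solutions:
 v(b) = C1 + C2/b^(7/2)


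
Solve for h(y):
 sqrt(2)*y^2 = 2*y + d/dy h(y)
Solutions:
 h(y) = C1 + sqrt(2)*y^3/3 - y^2


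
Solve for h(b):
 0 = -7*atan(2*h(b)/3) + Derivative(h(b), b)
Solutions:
 Integral(1/atan(2*_y/3), (_y, h(b))) = C1 + 7*b


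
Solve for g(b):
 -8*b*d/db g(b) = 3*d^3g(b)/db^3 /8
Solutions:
 g(b) = C1 + Integral(C2*airyai(-4*3^(2/3)*b/3) + C3*airybi(-4*3^(2/3)*b/3), b)


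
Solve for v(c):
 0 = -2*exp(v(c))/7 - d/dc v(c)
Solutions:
 v(c) = log(1/(C1 + 2*c)) + log(7)


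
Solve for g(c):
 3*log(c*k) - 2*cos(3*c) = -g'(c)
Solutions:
 g(c) = C1 - 3*c*log(c*k) + 3*c + 2*sin(3*c)/3


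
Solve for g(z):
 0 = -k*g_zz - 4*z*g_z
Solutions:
 g(z) = C1 + C2*sqrt(k)*erf(sqrt(2)*z*sqrt(1/k))


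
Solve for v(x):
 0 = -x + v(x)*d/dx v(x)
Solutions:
 v(x) = -sqrt(C1 + x^2)
 v(x) = sqrt(C1 + x^2)


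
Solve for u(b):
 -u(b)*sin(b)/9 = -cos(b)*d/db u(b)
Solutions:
 u(b) = C1/cos(b)^(1/9)


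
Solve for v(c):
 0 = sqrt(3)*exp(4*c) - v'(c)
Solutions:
 v(c) = C1 + sqrt(3)*exp(4*c)/4


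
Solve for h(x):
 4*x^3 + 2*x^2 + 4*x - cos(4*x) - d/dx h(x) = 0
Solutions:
 h(x) = C1 + x^4 + 2*x^3/3 + 2*x^2 - sin(4*x)/4


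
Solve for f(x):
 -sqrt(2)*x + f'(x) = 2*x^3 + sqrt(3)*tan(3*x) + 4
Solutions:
 f(x) = C1 + x^4/2 + sqrt(2)*x^2/2 + 4*x - sqrt(3)*log(cos(3*x))/3


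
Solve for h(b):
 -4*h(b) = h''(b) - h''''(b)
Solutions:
 h(b) = C1*exp(-sqrt(2)*b*sqrt(1 + sqrt(17))/2) + C2*exp(sqrt(2)*b*sqrt(1 + sqrt(17))/2) + C3*sin(sqrt(2)*b*sqrt(-1 + sqrt(17))/2) + C4*cos(sqrt(2)*b*sqrt(-1 + sqrt(17))/2)


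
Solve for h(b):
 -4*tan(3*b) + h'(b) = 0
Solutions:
 h(b) = C1 - 4*log(cos(3*b))/3


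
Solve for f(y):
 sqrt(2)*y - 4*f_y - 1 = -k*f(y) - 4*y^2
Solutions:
 f(y) = C1*exp(k*y/4) - 4*y^2/k - sqrt(2)*y/k + 1/k - 32*y/k^2 - 4*sqrt(2)/k^2 - 128/k^3


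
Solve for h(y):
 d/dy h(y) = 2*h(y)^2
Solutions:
 h(y) = -1/(C1 + 2*y)


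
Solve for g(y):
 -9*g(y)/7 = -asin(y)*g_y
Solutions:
 g(y) = C1*exp(9*Integral(1/asin(y), y)/7)


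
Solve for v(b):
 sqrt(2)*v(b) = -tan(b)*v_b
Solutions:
 v(b) = C1/sin(b)^(sqrt(2))


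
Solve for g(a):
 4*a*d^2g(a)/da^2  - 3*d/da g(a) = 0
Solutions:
 g(a) = C1 + C2*a^(7/4)


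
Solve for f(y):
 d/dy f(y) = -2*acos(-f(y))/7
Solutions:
 Integral(1/acos(-_y), (_y, f(y))) = C1 - 2*y/7


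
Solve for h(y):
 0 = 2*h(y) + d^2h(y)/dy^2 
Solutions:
 h(y) = C1*sin(sqrt(2)*y) + C2*cos(sqrt(2)*y)


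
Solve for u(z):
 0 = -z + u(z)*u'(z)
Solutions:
 u(z) = -sqrt(C1 + z^2)
 u(z) = sqrt(C1 + z^2)


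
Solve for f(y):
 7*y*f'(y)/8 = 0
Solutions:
 f(y) = C1


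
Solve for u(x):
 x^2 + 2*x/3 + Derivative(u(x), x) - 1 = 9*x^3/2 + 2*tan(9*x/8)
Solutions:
 u(x) = C1 + 9*x^4/8 - x^3/3 - x^2/3 + x - 16*log(cos(9*x/8))/9


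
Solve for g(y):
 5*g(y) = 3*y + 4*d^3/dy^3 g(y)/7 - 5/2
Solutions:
 g(y) = C3*exp(70^(1/3)*y/2) + 3*y/5 + (C1*sin(sqrt(3)*70^(1/3)*y/4) + C2*cos(sqrt(3)*70^(1/3)*y/4))*exp(-70^(1/3)*y/4) - 1/2


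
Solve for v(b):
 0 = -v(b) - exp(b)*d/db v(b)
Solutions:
 v(b) = C1*exp(exp(-b))


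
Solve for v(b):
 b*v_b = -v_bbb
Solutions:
 v(b) = C1 + Integral(C2*airyai(-b) + C3*airybi(-b), b)


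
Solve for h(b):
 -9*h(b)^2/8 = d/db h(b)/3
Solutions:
 h(b) = 8/(C1 + 27*b)


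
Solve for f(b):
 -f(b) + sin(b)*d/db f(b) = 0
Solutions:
 f(b) = C1*sqrt(cos(b) - 1)/sqrt(cos(b) + 1)


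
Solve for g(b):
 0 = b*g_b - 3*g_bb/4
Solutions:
 g(b) = C1 + C2*erfi(sqrt(6)*b/3)


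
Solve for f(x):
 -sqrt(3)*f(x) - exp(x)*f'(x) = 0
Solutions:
 f(x) = C1*exp(sqrt(3)*exp(-x))


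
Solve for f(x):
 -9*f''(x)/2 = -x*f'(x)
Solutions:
 f(x) = C1 + C2*erfi(x/3)


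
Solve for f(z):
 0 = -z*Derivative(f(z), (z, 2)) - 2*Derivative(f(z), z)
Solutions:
 f(z) = C1 + C2/z


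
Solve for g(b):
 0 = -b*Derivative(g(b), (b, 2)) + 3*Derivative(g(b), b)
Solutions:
 g(b) = C1 + C2*b^4


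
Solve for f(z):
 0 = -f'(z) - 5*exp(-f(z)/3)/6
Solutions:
 f(z) = 3*log(C1 - 5*z/18)


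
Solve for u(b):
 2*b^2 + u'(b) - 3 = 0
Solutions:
 u(b) = C1 - 2*b^3/3 + 3*b


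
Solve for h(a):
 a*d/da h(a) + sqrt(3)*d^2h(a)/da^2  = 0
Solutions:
 h(a) = C1 + C2*erf(sqrt(2)*3^(3/4)*a/6)


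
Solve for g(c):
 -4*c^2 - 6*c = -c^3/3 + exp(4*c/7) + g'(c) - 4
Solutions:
 g(c) = C1 + c^4/12 - 4*c^3/3 - 3*c^2 + 4*c - 7*exp(4*c/7)/4


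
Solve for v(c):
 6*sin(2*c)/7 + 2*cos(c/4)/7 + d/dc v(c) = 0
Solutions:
 v(c) = C1 - 8*sin(c/4)/7 + 3*cos(2*c)/7


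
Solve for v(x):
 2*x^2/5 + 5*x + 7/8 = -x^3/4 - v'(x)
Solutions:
 v(x) = C1 - x^4/16 - 2*x^3/15 - 5*x^2/2 - 7*x/8


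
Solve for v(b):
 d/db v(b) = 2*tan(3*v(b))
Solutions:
 v(b) = -asin(C1*exp(6*b))/3 + pi/3
 v(b) = asin(C1*exp(6*b))/3


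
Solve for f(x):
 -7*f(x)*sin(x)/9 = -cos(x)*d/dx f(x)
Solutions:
 f(x) = C1/cos(x)^(7/9)


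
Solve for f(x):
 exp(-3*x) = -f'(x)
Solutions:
 f(x) = C1 + exp(-3*x)/3


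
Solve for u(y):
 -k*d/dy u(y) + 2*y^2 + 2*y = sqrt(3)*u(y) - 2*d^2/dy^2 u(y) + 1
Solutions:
 u(y) = C1*exp(y*(k - sqrt(k^2 + 8*sqrt(3)))/4) + C2*exp(y*(k + sqrt(k^2 + 8*sqrt(3)))/4) + 4*sqrt(3)*k^2/9 - 4*k*y/3 - 2*k/3 + 2*sqrt(3)*y^2/3 + 2*sqrt(3)*y/3 - sqrt(3)/3 + 8/3


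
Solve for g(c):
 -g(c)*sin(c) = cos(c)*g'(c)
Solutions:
 g(c) = C1*cos(c)


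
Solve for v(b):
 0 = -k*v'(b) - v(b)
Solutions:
 v(b) = C1*exp(-b/k)


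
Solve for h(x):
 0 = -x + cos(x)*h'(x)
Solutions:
 h(x) = C1 + Integral(x/cos(x), x)


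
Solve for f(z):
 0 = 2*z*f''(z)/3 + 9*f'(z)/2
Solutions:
 f(z) = C1 + C2/z^(23/4)


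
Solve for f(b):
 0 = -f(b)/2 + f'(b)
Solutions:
 f(b) = C1*exp(b/2)


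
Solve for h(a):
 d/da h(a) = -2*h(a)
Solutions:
 h(a) = C1*exp(-2*a)


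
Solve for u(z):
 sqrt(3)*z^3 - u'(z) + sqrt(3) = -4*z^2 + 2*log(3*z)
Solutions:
 u(z) = C1 + sqrt(3)*z^4/4 + 4*z^3/3 - 2*z*log(z) - z*log(9) + sqrt(3)*z + 2*z


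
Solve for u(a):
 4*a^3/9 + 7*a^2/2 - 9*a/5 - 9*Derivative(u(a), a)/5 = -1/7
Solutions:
 u(a) = C1 + 5*a^4/81 + 35*a^3/54 - a^2/2 + 5*a/63


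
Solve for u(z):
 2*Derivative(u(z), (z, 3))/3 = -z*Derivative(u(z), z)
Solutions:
 u(z) = C1 + Integral(C2*airyai(-2^(2/3)*3^(1/3)*z/2) + C3*airybi(-2^(2/3)*3^(1/3)*z/2), z)


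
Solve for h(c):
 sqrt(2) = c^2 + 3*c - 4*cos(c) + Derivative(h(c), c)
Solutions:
 h(c) = C1 - c^3/3 - 3*c^2/2 + sqrt(2)*c + 4*sin(c)


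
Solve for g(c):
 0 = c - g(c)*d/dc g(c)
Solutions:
 g(c) = -sqrt(C1 + c^2)
 g(c) = sqrt(C1 + c^2)


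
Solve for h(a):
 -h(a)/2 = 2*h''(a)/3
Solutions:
 h(a) = C1*sin(sqrt(3)*a/2) + C2*cos(sqrt(3)*a/2)


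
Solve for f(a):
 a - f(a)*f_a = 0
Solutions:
 f(a) = -sqrt(C1 + a^2)
 f(a) = sqrt(C1 + a^2)


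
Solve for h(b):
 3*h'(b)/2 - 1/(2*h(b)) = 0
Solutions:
 h(b) = -sqrt(C1 + 6*b)/3
 h(b) = sqrt(C1 + 6*b)/3


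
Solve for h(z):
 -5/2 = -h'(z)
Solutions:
 h(z) = C1 + 5*z/2


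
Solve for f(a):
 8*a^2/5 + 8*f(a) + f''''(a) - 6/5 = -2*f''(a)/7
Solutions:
 f(a) = -a^2/5 + (C1*sin(2^(3/4)*a*cos(atan(sqrt(391))/2)) + C2*cos(2^(3/4)*a*cos(atan(sqrt(391))/2)))*exp(-2^(3/4)*a*sin(atan(sqrt(391))/2)) + (C3*sin(2^(3/4)*a*cos(atan(sqrt(391))/2)) + C4*cos(2^(3/4)*a*cos(atan(sqrt(391))/2)))*exp(2^(3/4)*a*sin(atan(sqrt(391))/2)) + 23/140


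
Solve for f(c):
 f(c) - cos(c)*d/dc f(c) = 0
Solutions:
 f(c) = C1*sqrt(sin(c) + 1)/sqrt(sin(c) - 1)


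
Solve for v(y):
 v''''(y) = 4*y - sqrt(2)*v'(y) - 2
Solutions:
 v(y) = C1 + C4*exp(-2^(1/6)*y) + sqrt(2)*y^2 - sqrt(2)*y + (C2*sin(2^(1/6)*sqrt(3)*y/2) + C3*cos(2^(1/6)*sqrt(3)*y/2))*exp(2^(1/6)*y/2)


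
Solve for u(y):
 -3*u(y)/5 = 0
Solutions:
 u(y) = 0


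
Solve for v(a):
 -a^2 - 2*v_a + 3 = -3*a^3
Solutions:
 v(a) = C1 + 3*a^4/8 - a^3/6 + 3*a/2


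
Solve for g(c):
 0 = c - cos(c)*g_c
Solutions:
 g(c) = C1 + Integral(c/cos(c), c)


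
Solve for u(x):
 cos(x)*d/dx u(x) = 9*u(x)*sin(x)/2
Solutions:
 u(x) = C1/cos(x)^(9/2)


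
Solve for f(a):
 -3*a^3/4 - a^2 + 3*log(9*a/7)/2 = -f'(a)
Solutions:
 f(a) = C1 + 3*a^4/16 + a^3/3 - 3*a*log(a)/2 - 3*a*log(3) + 3*a/2 + 3*a*log(7)/2


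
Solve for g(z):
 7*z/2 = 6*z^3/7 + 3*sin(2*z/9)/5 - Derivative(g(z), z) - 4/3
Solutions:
 g(z) = C1 + 3*z^4/14 - 7*z^2/4 - 4*z/3 - 27*cos(2*z/9)/10


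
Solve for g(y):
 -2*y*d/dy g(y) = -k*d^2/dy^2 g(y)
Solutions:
 g(y) = C1 + C2*erf(y*sqrt(-1/k))/sqrt(-1/k)


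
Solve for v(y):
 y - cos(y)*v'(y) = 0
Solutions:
 v(y) = C1 + Integral(y/cos(y), y)


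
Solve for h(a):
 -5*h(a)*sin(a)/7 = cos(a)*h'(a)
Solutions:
 h(a) = C1*cos(a)^(5/7)


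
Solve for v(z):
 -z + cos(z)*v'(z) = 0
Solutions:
 v(z) = C1 + Integral(z/cos(z), z)


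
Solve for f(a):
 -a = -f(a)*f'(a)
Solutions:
 f(a) = -sqrt(C1 + a^2)
 f(a) = sqrt(C1 + a^2)


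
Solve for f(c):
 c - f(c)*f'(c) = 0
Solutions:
 f(c) = -sqrt(C1 + c^2)
 f(c) = sqrt(C1 + c^2)


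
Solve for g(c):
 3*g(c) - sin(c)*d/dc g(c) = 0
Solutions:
 g(c) = C1*(cos(c) - 1)^(3/2)/(cos(c) + 1)^(3/2)


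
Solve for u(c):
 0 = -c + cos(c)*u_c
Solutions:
 u(c) = C1 + Integral(c/cos(c), c)


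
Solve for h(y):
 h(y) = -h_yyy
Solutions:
 h(y) = C3*exp(-y) + (C1*sin(sqrt(3)*y/2) + C2*cos(sqrt(3)*y/2))*exp(y/2)


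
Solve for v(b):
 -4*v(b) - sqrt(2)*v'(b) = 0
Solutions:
 v(b) = C1*exp(-2*sqrt(2)*b)


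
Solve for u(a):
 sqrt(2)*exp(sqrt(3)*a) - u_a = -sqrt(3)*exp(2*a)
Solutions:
 u(a) = C1 + sqrt(3)*exp(2*a)/2 + sqrt(6)*exp(sqrt(3)*a)/3


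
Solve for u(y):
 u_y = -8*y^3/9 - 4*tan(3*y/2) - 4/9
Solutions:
 u(y) = C1 - 2*y^4/9 - 4*y/9 + 8*log(cos(3*y/2))/3


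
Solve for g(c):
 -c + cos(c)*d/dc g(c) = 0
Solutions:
 g(c) = C1 + Integral(c/cos(c), c)


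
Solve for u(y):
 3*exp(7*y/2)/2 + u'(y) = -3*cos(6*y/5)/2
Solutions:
 u(y) = C1 - 3*exp(7*y/2)/7 - 5*sin(6*y/5)/4


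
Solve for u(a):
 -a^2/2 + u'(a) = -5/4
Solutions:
 u(a) = C1 + a^3/6 - 5*a/4


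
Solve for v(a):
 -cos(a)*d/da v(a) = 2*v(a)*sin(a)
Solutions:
 v(a) = C1*cos(a)^2


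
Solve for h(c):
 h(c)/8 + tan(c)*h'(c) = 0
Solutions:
 h(c) = C1/sin(c)^(1/8)


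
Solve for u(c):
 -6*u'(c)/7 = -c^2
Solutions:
 u(c) = C1 + 7*c^3/18


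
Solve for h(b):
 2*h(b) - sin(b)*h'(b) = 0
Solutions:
 h(b) = C1*(cos(b) - 1)/(cos(b) + 1)


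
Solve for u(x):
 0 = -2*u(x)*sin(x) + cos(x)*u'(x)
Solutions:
 u(x) = C1/cos(x)^2


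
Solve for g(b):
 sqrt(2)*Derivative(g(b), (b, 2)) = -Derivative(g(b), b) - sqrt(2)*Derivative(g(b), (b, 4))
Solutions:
 g(b) = C1 + C2*exp(-sqrt(2)*3^(1/3)*b*(-(9 + sqrt(105))^(1/3) + 2*3^(1/3)/(9 + sqrt(105))^(1/3))/12)*sin(sqrt(2)*3^(1/6)*b*(6/(9 + sqrt(105))^(1/3) + 3^(2/3)*(9 + sqrt(105))^(1/3))/12) + C3*exp(-sqrt(2)*3^(1/3)*b*(-(9 + sqrt(105))^(1/3) + 2*3^(1/3)/(9 + sqrt(105))^(1/3))/12)*cos(sqrt(2)*3^(1/6)*b*(6/(9 + sqrt(105))^(1/3) + 3^(2/3)*(9 + sqrt(105))^(1/3))/12) + C4*exp(sqrt(2)*3^(1/3)*b*(-(9 + sqrt(105))^(1/3) + 2*3^(1/3)/(9 + sqrt(105))^(1/3))/6)


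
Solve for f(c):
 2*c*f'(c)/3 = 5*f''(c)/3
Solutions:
 f(c) = C1 + C2*erfi(sqrt(5)*c/5)


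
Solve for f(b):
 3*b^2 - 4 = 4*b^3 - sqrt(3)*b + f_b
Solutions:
 f(b) = C1 - b^4 + b^3 + sqrt(3)*b^2/2 - 4*b


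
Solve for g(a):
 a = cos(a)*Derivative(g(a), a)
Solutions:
 g(a) = C1 + Integral(a/cos(a), a)


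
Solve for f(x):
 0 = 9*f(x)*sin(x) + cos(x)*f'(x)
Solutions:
 f(x) = C1*cos(x)^9


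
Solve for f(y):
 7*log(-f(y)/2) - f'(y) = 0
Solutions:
 -Integral(1/(log(-_y) - log(2)), (_y, f(y)))/7 = C1 - y


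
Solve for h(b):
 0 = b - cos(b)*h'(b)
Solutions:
 h(b) = C1 + Integral(b/cos(b), b)


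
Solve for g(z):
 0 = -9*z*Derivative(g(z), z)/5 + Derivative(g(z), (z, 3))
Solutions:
 g(z) = C1 + Integral(C2*airyai(15^(2/3)*z/5) + C3*airybi(15^(2/3)*z/5), z)


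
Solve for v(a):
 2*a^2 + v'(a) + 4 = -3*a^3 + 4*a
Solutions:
 v(a) = C1 - 3*a^4/4 - 2*a^3/3 + 2*a^2 - 4*a


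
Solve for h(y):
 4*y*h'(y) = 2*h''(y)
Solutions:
 h(y) = C1 + C2*erfi(y)


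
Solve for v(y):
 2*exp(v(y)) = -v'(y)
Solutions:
 v(y) = log(1/(C1 + 2*y))


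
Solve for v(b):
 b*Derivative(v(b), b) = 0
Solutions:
 v(b) = C1


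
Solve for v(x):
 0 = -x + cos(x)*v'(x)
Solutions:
 v(x) = C1 + Integral(x/cos(x), x)


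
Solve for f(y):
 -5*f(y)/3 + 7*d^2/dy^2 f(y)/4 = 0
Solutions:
 f(y) = C1*exp(-2*sqrt(105)*y/21) + C2*exp(2*sqrt(105)*y/21)


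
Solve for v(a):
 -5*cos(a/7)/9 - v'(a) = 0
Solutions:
 v(a) = C1 - 35*sin(a/7)/9


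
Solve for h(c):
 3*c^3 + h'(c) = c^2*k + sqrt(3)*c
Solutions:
 h(c) = C1 - 3*c^4/4 + c^3*k/3 + sqrt(3)*c^2/2


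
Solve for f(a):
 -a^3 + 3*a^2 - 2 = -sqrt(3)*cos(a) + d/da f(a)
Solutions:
 f(a) = C1 - a^4/4 + a^3 - 2*a + sqrt(3)*sin(a)


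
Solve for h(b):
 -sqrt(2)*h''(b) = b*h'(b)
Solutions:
 h(b) = C1 + C2*erf(2^(1/4)*b/2)


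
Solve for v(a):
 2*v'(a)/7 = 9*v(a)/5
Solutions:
 v(a) = C1*exp(63*a/10)


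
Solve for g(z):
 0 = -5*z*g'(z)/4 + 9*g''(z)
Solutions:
 g(z) = C1 + C2*erfi(sqrt(10)*z/12)


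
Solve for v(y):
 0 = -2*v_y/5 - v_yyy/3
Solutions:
 v(y) = C1 + C2*sin(sqrt(30)*y/5) + C3*cos(sqrt(30)*y/5)


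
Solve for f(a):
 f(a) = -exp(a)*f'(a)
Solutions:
 f(a) = C1*exp(exp(-a))


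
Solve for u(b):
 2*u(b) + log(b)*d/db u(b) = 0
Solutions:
 u(b) = C1*exp(-2*li(b))


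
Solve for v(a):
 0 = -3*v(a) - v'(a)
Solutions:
 v(a) = C1*exp(-3*a)


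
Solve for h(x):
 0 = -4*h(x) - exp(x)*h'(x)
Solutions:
 h(x) = C1*exp(4*exp(-x))


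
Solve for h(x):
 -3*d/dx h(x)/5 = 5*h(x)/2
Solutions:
 h(x) = C1*exp(-25*x/6)


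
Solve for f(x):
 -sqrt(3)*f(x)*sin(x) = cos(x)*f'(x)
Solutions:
 f(x) = C1*cos(x)^(sqrt(3))


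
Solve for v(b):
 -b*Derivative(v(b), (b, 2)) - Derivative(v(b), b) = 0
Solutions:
 v(b) = C1 + C2*log(b)


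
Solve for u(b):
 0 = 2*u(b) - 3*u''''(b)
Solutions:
 u(b) = C1*exp(-2^(1/4)*3^(3/4)*b/3) + C2*exp(2^(1/4)*3^(3/4)*b/3) + C3*sin(2^(1/4)*3^(3/4)*b/3) + C4*cos(2^(1/4)*3^(3/4)*b/3)


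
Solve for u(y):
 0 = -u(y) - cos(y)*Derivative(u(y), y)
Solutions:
 u(y) = C1*sqrt(sin(y) - 1)/sqrt(sin(y) + 1)


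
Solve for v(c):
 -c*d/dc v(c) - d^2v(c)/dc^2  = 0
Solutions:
 v(c) = C1 + C2*erf(sqrt(2)*c/2)


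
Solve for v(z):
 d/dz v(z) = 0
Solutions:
 v(z) = C1


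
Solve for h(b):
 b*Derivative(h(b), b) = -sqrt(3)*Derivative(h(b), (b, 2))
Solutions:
 h(b) = C1 + C2*erf(sqrt(2)*3^(3/4)*b/6)


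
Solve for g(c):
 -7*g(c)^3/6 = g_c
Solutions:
 g(c) = -sqrt(3)*sqrt(-1/(C1 - 7*c))
 g(c) = sqrt(3)*sqrt(-1/(C1 - 7*c))


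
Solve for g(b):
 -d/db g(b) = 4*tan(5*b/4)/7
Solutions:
 g(b) = C1 + 16*log(cos(5*b/4))/35


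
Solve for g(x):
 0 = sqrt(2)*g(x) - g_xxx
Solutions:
 g(x) = C3*exp(2^(1/6)*x) + (C1*sin(2^(1/6)*sqrt(3)*x/2) + C2*cos(2^(1/6)*sqrt(3)*x/2))*exp(-2^(1/6)*x/2)


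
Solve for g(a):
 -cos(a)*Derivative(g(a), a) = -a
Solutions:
 g(a) = C1 + Integral(a/cos(a), a)


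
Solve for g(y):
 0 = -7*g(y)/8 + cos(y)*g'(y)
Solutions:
 g(y) = C1*(sin(y) + 1)^(7/16)/(sin(y) - 1)^(7/16)


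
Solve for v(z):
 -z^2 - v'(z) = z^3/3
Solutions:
 v(z) = C1 - z^4/12 - z^3/3


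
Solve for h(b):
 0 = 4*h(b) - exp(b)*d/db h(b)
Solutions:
 h(b) = C1*exp(-4*exp(-b))


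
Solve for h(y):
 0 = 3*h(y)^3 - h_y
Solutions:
 h(y) = -sqrt(2)*sqrt(-1/(C1 + 3*y))/2
 h(y) = sqrt(2)*sqrt(-1/(C1 + 3*y))/2


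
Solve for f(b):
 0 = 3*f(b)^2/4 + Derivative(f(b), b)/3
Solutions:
 f(b) = 4/(C1 + 9*b)


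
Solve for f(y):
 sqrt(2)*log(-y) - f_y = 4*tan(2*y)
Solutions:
 f(y) = C1 + sqrt(2)*y*(log(-y) - 1) + 2*log(cos(2*y))


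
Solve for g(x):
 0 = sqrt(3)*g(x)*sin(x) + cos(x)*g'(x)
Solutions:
 g(x) = C1*cos(x)^(sqrt(3))


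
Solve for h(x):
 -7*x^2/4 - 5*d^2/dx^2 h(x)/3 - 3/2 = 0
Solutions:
 h(x) = C1 + C2*x - 7*x^4/80 - 9*x^2/20


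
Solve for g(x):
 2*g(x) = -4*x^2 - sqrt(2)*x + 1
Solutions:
 g(x) = -2*x^2 - sqrt(2)*x/2 + 1/2


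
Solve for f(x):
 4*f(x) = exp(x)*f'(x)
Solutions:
 f(x) = C1*exp(-4*exp(-x))


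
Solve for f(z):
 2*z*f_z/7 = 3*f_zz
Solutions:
 f(z) = C1 + C2*erfi(sqrt(21)*z/21)


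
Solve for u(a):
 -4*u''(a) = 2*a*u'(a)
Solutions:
 u(a) = C1 + C2*erf(a/2)


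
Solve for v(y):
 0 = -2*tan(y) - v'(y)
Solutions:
 v(y) = C1 + 2*log(cos(y))


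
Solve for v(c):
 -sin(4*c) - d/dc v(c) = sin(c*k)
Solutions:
 v(c) = C1 + cos(4*c)/4 + cos(c*k)/k


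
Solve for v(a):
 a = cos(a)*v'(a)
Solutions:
 v(a) = C1 + Integral(a/cos(a), a)


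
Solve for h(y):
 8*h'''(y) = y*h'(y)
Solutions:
 h(y) = C1 + Integral(C2*airyai(y/2) + C3*airybi(y/2), y)


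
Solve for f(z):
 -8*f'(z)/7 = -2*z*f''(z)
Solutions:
 f(z) = C1 + C2*z^(11/7)


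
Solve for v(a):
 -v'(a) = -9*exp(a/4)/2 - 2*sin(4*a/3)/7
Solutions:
 v(a) = C1 + 18*exp(a/4) - 3*cos(4*a/3)/14


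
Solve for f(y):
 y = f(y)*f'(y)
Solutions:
 f(y) = -sqrt(C1 + y^2)
 f(y) = sqrt(C1 + y^2)


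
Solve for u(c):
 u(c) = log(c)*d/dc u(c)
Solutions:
 u(c) = C1*exp(li(c))


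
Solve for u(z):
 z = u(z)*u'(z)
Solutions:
 u(z) = -sqrt(C1 + z^2)
 u(z) = sqrt(C1 + z^2)


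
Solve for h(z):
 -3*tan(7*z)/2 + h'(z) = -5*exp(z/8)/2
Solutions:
 h(z) = C1 - 20*exp(z/8) - 3*log(cos(7*z))/14


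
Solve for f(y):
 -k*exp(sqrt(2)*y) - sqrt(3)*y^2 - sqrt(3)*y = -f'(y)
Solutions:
 f(y) = C1 + sqrt(2)*k*exp(sqrt(2)*y)/2 + sqrt(3)*y^3/3 + sqrt(3)*y^2/2


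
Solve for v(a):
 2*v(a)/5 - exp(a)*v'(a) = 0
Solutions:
 v(a) = C1*exp(-2*exp(-a)/5)


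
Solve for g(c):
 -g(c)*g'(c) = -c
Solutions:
 g(c) = -sqrt(C1 + c^2)
 g(c) = sqrt(C1 + c^2)


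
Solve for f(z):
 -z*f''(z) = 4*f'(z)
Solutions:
 f(z) = C1 + C2/z^3


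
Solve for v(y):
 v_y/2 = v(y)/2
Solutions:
 v(y) = C1*exp(y)


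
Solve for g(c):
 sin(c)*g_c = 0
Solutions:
 g(c) = C1


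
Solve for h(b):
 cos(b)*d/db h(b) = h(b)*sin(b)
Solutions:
 h(b) = C1/cos(b)


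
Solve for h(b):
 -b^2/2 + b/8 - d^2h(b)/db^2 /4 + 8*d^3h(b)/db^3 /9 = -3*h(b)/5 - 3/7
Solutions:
 h(b) = C1*exp(3*b*(5*5^(1/3)/(64*sqrt(1019) + 2043)^(1/3) + 10 + 5^(2/3)*(64*sqrt(1019) + 2043)^(1/3))/320)*sin(3*sqrt(3)*5^(1/3)*b*(-5^(1/3)*(64*sqrt(1019) + 2043)^(1/3) + 5/(64*sqrt(1019) + 2043)^(1/3))/320) + C2*exp(3*b*(5*5^(1/3)/(64*sqrt(1019) + 2043)^(1/3) + 10 + 5^(2/3)*(64*sqrt(1019) + 2043)^(1/3))/320)*cos(3*sqrt(3)*5^(1/3)*b*(-5^(1/3)*(64*sqrt(1019) + 2043)^(1/3) + 5/(64*sqrt(1019) + 2043)^(1/3))/320) + C3*exp(3*b*(-5^(2/3)*(64*sqrt(1019) + 2043)^(1/3) - 5*5^(1/3)/(64*sqrt(1019) + 2043)^(1/3) + 5)/160) + 5*b^2/6 - 5*b/24 - 5/252


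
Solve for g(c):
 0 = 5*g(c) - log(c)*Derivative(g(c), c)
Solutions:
 g(c) = C1*exp(5*li(c))


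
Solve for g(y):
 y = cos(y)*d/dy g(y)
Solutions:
 g(y) = C1 + Integral(y/cos(y), y)


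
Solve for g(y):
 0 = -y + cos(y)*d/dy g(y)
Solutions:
 g(y) = C1 + Integral(y/cos(y), y)


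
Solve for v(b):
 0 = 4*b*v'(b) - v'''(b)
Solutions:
 v(b) = C1 + Integral(C2*airyai(2^(2/3)*b) + C3*airybi(2^(2/3)*b), b)


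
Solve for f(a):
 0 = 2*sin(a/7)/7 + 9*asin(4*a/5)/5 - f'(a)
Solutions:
 f(a) = C1 + 9*a*asin(4*a/5)/5 + 9*sqrt(25 - 16*a^2)/20 - 2*cos(a/7)


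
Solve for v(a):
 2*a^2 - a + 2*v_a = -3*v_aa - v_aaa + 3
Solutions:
 v(a) = C1 + C2*exp(-2*a) + C3*exp(-a) - a^3/3 + 7*a^2/4 - 11*a/4


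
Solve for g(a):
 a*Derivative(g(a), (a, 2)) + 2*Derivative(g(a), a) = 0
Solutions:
 g(a) = C1 + C2/a


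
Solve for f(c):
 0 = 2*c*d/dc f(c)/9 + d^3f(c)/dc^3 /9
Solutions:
 f(c) = C1 + Integral(C2*airyai(-2^(1/3)*c) + C3*airybi(-2^(1/3)*c), c)


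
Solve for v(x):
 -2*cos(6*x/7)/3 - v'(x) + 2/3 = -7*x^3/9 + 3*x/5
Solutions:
 v(x) = C1 + 7*x^4/36 - 3*x^2/10 + 2*x/3 - 7*sin(6*x/7)/9


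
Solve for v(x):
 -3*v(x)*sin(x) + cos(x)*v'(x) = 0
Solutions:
 v(x) = C1/cos(x)^3


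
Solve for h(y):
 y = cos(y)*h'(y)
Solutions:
 h(y) = C1 + Integral(y/cos(y), y)


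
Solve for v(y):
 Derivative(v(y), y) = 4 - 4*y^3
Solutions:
 v(y) = C1 - y^4 + 4*y


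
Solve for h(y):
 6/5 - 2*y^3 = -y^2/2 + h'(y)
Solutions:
 h(y) = C1 - y^4/2 + y^3/6 + 6*y/5


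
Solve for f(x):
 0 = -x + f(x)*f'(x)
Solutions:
 f(x) = -sqrt(C1 + x^2)
 f(x) = sqrt(C1 + x^2)


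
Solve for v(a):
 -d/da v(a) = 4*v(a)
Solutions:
 v(a) = C1*exp(-4*a)


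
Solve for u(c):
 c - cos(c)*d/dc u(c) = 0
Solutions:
 u(c) = C1 + Integral(c/cos(c), c)


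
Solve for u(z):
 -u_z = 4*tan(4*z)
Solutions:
 u(z) = C1 + log(cos(4*z))


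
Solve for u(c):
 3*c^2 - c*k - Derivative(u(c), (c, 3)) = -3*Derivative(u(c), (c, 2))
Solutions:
 u(c) = C1 + C2*c + C3*exp(3*c) - c^4/12 + c^3*(k - 2)/18 + c^2*(k - 2)/18


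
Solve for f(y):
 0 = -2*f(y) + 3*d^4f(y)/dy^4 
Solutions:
 f(y) = C1*exp(-2^(1/4)*3^(3/4)*y/3) + C2*exp(2^(1/4)*3^(3/4)*y/3) + C3*sin(2^(1/4)*3^(3/4)*y/3) + C4*cos(2^(1/4)*3^(3/4)*y/3)


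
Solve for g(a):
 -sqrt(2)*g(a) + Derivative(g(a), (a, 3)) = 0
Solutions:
 g(a) = C3*exp(2^(1/6)*a) + (C1*sin(2^(1/6)*sqrt(3)*a/2) + C2*cos(2^(1/6)*sqrt(3)*a/2))*exp(-2^(1/6)*a/2)


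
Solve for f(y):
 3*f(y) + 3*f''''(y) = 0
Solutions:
 f(y) = (C1*sin(sqrt(2)*y/2) + C2*cos(sqrt(2)*y/2))*exp(-sqrt(2)*y/2) + (C3*sin(sqrt(2)*y/2) + C4*cos(sqrt(2)*y/2))*exp(sqrt(2)*y/2)


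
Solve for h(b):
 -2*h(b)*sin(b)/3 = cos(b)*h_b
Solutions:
 h(b) = C1*cos(b)^(2/3)


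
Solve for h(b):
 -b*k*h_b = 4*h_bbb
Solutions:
 h(b) = C1 + Integral(C2*airyai(2^(1/3)*b*(-k)^(1/3)/2) + C3*airybi(2^(1/3)*b*(-k)^(1/3)/2), b)


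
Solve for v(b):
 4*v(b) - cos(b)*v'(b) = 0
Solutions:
 v(b) = C1*(sin(b)^2 + 2*sin(b) + 1)/(sin(b)^2 - 2*sin(b) + 1)


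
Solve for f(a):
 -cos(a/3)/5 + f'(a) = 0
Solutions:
 f(a) = C1 + 3*sin(a/3)/5


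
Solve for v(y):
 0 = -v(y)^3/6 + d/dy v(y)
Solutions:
 v(y) = -sqrt(3)*sqrt(-1/(C1 + y))
 v(y) = sqrt(3)*sqrt(-1/(C1 + y))


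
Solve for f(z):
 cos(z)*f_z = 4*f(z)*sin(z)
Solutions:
 f(z) = C1/cos(z)^4


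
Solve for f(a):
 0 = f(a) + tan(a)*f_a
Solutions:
 f(a) = C1/sin(a)


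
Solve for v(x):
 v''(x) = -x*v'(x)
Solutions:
 v(x) = C1 + C2*erf(sqrt(2)*x/2)


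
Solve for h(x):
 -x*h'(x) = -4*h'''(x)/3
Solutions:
 h(x) = C1 + Integral(C2*airyai(6^(1/3)*x/2) + C3*airybi(6^(1/3)*x/2), x)


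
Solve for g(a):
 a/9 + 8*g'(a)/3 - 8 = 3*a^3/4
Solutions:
 g(a) = C1 + 9*a^4/128 - a^2/48 + 3*a


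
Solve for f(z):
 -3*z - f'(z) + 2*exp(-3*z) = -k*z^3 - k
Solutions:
 f(z) = C1 + k*z^4/4 + k*z - 3*z^2/2 - 2*exp(-3*z)/3


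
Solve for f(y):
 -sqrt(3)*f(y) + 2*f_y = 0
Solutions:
 f(y) = C1*exp(sqrt(3)*y/2)


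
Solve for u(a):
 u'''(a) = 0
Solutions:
 u(a) = C1 + C2*a + C3*a^2


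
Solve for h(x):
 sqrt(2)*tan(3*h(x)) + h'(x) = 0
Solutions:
 h(x) = -asin(C1*exp(-3*sqrt(2)*x))/3 + pi/3
 h(x) = asin(C1*exp(-3*sqrt(2)*x))/3


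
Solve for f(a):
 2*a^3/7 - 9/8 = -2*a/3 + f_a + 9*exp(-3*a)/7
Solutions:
 f(a) = C1 + a^4/14 + a^2/3 - 9*a/8 + 3*exp(-3*a)/7


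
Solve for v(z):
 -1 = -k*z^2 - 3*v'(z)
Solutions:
 v(z) = C1 - k*z^3/9 + z/3


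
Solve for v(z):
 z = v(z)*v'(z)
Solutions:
 v(z) = -sqrt(C1 + z^2)
 v(z) = sqrt(C1 + z^2)


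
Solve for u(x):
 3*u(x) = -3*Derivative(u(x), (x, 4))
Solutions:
 u(x) = (C1*sin(sqrt(2)*x/2) + C2*cos(sqrt(2)*x/2))*exp(-sqrt(2)*x/2) + (C3*sin(sqrt(2)*x/2) + C4*cos(sqrt(2)*x/2))*exp(sqrt(2)*x/2)


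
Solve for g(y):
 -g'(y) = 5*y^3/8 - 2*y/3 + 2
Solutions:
 g(y) = C1 - 5*y^4/32 + y^2/3 - 2*y


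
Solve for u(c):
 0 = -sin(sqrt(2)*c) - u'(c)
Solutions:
 u(c) = C1 + sqrt(2)*cos(sqrt(2)*c)/2


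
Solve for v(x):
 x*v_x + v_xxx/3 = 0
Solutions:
 v(x) = C1 + Integral(C2*airyai(-3^(1/3)*x) + C3*airybi(-3^(1/3)*x), x)


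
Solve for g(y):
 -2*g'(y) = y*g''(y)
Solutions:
 g(y) = C1 + C2/y


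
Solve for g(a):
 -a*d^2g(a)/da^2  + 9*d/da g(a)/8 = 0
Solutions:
 g(a) = C1 + C2*a^(17/8)


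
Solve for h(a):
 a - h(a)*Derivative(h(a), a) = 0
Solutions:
 h(a) = -sqrt(C1 + a^2)
 h(a) = sqrt(C1 + a^2)


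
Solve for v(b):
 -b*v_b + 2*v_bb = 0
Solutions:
 v(b) = C1 + C2*erfi(b/2)


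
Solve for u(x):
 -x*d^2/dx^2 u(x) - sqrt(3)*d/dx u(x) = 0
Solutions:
 u(x) = C1 + C2*x^(1 - sqrt(3))


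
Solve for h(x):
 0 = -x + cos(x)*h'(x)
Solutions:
 h(x) = C1 + Integral(x/cos(x), x)


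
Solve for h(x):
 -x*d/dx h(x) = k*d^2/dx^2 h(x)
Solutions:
 h(x) = C1 + C2*sqrt(k)*erf(sqrt(2)*x*sqrt(1/k)/2)


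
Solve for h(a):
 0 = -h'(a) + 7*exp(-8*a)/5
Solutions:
 h(a) = C1 - 7*exp(-8*a)/40


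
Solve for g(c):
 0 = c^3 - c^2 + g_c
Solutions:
 g(c) = C1 - c^4/4 + c^3/3


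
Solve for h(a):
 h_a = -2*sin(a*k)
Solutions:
 h(a) = C1 + 2*cos(a*k)/k


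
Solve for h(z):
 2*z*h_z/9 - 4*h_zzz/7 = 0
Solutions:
 h(z) = C1 + Integral(C2*airyai(84^(1/3)*z/6) + C3*airybi(84^(1/3)*z/6), z)


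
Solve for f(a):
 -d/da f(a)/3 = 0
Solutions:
 f(a) = C1


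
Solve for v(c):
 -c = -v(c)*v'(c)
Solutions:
 v(c) = -sqrt(C1 + c^2)
 v(c) = sqrt(C1 + c^2)


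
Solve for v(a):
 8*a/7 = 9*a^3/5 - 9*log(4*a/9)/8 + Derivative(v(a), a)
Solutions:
 v(a) = C1 - 9*a^4/20 + 4*a^2/7 + 9*a*log(a)/8 - 9*a*log(3)/4 - 9*a/8 + 9*a*log(2)/4


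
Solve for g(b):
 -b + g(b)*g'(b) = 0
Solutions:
 g(b) = -sqrt(C1 + b^2)
 g(b) = sqrt(C1 + b^2)


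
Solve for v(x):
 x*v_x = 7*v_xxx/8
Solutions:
 v(x) = C1 + Integral(C2*airyai(2*7^(2/3)*x/7) + C3*airybi(2*7^(2/3)*x/7), x)


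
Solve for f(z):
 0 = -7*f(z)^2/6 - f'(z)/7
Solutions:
 f(z) = 6/(C1 + 49*z)


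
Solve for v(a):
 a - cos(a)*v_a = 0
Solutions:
 v(a) = C1 + Integral(a/cos(a), a)


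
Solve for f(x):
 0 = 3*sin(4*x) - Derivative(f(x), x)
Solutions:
 f(x) = C1 - 3*cos(4*x)/4


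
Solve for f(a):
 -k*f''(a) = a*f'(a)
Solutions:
 f(a) = C1 + C2*sqrt(k)*erf(sqrt(2)*a*sqrt(1/k)/2)


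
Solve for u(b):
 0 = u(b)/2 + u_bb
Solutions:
 u(b) = C1*sin(sqrt(2)*b/2) + C2*cos(sqrt(2)*b/2)


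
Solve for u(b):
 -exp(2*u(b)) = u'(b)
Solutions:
 u(b) = log(-sqrt(-1/(C1 - b))) - log(2)/2
 u(b) = log(-1/(C1 - b))/2 - log(2)/2


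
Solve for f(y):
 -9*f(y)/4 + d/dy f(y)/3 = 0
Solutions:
 f(y) = C1*exp(27*y/4)


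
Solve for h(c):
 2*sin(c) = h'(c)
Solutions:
 h(c) = C1 - 2*cos(c)


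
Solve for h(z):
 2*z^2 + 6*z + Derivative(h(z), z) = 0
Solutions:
 h(z) = C1 - 2*z^3/3 - 3*z^2


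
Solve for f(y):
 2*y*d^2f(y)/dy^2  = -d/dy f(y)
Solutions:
 f(y) = C1 + C2*sqrt(y)


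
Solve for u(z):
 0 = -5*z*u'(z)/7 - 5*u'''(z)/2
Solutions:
 u(z) = C1 + Integral(C2*airyai(-2^(1/3)*7^(2/3)*z/7) + C3*airybi(-2^(1/3)*7^(2/3)*z/7), z)


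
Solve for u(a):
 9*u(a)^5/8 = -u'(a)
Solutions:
 u(a) = -2^(1/4)*(1/(C1 + 9*a))^(1/4)
 u(a) = 2^(1/4)*(1/(C1 + 9*a))^(1/4)
 u(a) = -2^(1/4)*I*(1/(C1 + 9*a))^(1/4)
 u(a) = 2^(1/4)*I*(1/(C1 + 9*a))^(1/4)


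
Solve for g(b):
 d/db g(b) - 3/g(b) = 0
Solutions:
 g(b) = -sqrt(C1 + 6*b)
 g(b) = sqrt(C1 + 6*b)


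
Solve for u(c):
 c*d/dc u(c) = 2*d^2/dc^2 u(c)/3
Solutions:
 u(c) = C1 + C2*erfi(sqrt(3)*c/2)


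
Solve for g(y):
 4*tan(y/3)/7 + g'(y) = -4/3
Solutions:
 g(y) = C1 - 4*y/3 + 12*log(cos(y/3))/7


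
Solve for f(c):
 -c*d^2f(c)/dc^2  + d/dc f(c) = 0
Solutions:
 f(c) = C1 + C2*c^2


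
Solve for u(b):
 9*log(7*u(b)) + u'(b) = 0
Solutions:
 Integral(1/(log(_y) + log(7)), (_y, u(b)))/9 = C1 - b


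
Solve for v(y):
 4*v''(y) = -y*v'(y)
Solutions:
 v(y) = C1 + C2*erf(sqrt(2)*y/4)


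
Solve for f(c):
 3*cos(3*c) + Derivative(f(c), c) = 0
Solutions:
 f(c) = C1 - sin(3*c)
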